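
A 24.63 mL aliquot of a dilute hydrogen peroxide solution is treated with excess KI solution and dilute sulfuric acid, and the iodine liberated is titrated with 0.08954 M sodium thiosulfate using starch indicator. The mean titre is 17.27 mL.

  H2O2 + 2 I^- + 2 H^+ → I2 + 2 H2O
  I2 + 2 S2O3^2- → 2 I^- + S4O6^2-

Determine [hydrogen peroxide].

n(S2O3^2-) = 0.01727 × 0.08954 = 1.546 × 10^-3 mol
n(I2) = n(S2O3^2-)/2 = 7.732 × 10^-4 mol
n(H2O2) in the aliquot = 7.732 × 10^-4 mol (1:1 ratio)
[H2O2] = 7.732 × 10^-4 / 0.02463 = 0.03139 mol/L

0.03139 M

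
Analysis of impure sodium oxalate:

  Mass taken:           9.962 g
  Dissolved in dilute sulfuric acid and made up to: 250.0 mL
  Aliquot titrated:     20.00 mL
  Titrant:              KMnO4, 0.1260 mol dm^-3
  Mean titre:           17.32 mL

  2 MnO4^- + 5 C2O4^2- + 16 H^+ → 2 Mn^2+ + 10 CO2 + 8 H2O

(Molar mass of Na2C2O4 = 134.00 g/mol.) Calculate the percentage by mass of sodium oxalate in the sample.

n(KMnO4) per titration = 0.01732 × 0.1260 = 2.182 × 10^-3 mol
From the 5:2 ratio, n(Na2C2O4) in each aliquot = 5/2 × 2.182 × 10^-3 = 5.456 × 10^-3 mol
n(Na2C2O4) in the whole flask = 5.456 × 10^-3 × 250.0/20.00 = 0.06820 mol
mass of Na2C2O4 = 0.06820 × 134.00 = 9.138 g
% Na2C2O4 = 9.138 / 9.962 × 100 = 91.73 %

91.73 %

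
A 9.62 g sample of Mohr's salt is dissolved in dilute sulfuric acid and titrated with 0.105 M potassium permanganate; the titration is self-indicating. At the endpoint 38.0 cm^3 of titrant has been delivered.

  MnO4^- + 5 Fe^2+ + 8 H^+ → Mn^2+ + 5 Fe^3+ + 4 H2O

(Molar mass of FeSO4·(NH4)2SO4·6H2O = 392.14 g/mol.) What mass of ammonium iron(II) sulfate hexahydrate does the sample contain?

7.82 g

n(KMnO4) = 0.0380 L × 0.105 mol/L = 3.99 × 10^-3 mol
From the 5:1 ratio, n(FeSO4·(NH4)2SO4·6H2O) = 5/1 × 3.99 × 10^-3 = 0.0199 mol
mass of FeSO4·(NH4)2SO4·6H2O = 0.0199 × 392.14 g/mol = 7.82 g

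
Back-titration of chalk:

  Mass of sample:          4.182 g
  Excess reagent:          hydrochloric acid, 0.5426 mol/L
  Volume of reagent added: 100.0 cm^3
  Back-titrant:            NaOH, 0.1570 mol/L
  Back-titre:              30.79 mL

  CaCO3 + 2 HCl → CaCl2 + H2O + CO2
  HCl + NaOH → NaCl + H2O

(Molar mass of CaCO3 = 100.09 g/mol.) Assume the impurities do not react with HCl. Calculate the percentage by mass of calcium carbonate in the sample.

n(HCl) added = 0.1000 × 0.5426 = 0.05426 mol
n(NaOH) used in back-titration = 0.03079 × 0.1570 = 4.834 × 10^-3 mol
n(HCl) left over = 4.834 × 10^-3 mol (1:1 ratio)
n(HCl) consumed by analyte = 0.05426 − 4.834 × 10^-3 = 0.04943 mol
From the 1:2 ratio, n(CaCO3) = 1/2 × 0.04943 = 0.02471 mol
mass of CaCO3 = 0.02471 × 100.09 = 2.474 g
% CaCO3 = 2.474 / 4.182 × 100 = 59.15 %

59.15 %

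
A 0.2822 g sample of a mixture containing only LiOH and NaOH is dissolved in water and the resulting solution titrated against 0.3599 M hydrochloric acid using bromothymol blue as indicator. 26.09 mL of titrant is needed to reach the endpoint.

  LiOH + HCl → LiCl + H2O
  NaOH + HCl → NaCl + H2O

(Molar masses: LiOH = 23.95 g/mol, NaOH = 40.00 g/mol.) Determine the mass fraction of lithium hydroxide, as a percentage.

n(HCl) = 0.02609 × 0.3599 = 9.390 × 10^-3 mol
Let x = n(LiOH), y = n(NaOH).
Titrant: 1x + 1y = 9.390 × 10^-3;  mass: 23.95x + 40.00y = 0.2822
Solving, x = 5.819 × 10^-3 mol, y = 3.571 × 10^-3 mol
mass of LiOH = 5.819 × 10^-3 × 23.95 = 0.1394 g
% LiOH = 0.1394 / 0.2822 × 100 = 49.38 %

49.38 %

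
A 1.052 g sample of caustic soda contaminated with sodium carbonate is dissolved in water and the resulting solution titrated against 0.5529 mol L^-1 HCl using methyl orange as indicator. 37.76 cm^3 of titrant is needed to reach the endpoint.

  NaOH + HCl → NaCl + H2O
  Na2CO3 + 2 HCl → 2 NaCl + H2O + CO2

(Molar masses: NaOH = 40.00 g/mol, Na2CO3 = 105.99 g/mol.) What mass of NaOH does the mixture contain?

0.1675 g

n(HCl) = 0.03776 × 0.5529 = 0.02088 mol
Let x = n(NaOH), y = n(Na2CO3).
Titrant: 1x + 2y = 0.02088;  mass: 40.00x + 105.99y = 1.052
Solving, x = 4.186 × 10^-3 mol, y = 8.346 × 10^-3 mol
mass of NaOH = 4.186 × 10^-3 × 40.00 = 0.1675 g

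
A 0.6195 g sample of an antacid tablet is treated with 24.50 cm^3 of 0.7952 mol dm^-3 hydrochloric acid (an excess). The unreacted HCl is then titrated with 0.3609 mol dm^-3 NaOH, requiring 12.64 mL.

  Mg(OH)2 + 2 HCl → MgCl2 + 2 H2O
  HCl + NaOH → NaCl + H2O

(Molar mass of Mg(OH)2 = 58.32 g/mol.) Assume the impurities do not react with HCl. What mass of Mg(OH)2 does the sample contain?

0.4351 g

n(HCl) added = 0.02450 × 0.7952 = 0.01948 mol
n(NaOH) used in back-titration = 0.01264 × 0.3609 = 4.562 × 10^-3 mol
n(HCl) left over = 4.562 × 10^-3 mol (1:1 ratio)
n(HCl) consumed by analyte = 0.01948 − 4.562 × 10^-3 = 0.01492 mol
From the 1:2 ratio, n(Mg(OH)2) = 1/2 × 0.01492 = 7.460 × 10^-3 mol
mass of Mg(OH)2 = 7.460 × 10^-3 × 58.32 = 0.4351 g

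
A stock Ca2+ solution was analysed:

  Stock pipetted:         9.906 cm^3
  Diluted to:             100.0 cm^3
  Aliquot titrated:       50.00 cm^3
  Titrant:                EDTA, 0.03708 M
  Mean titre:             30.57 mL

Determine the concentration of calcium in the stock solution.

0.2289 M

Ca^2+ + EDTA^4- → [Ca(EDTA)]^2-
n(EDTA) = 0.03057 × 0.03708 = 1.134 × 10^-3 mol
n(Ca2+) in the aliquot = 1.134 × 10^-3 mol (1:1 ratio)
[Ca2+]_dilute = 1.134 × 10^-3 / 0.05000 = 0.02267 mol/L
Dilution factor = 100.0 / 9.906 = 10.09
[Ca2+]_stock = 0.02267 × 10.09 = 0.2289 mol/L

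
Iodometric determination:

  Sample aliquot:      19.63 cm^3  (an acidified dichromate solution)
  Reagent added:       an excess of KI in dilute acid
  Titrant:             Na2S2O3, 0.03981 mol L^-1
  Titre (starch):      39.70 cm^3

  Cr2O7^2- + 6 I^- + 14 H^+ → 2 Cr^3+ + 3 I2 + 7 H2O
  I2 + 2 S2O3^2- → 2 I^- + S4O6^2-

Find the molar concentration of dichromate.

0.01342 mol/L

n(S2O3^2-) = 0.03970 × 0.03981 = 1.580 × 10^-3 mol
n(I2) = n(S2O3^2-)/2 = 7.902 × 10^-4 mol
From the 1:3 ratio, n(Cr2O7^2-) in the aliquot = 1/3 × 7.902 × 10^-4 = 2.634 × 10^-4 mol
[Cr2O7^2-] = 2.634 × 10^-4 / 0.01963 = 0.01342 mol/L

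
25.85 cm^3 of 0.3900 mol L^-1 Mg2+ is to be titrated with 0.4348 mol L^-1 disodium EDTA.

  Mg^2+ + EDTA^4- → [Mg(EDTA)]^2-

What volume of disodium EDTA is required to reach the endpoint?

23.19 mL

n(Mg2+) = 0.02585 L × 0.3900 mol/L = 0.01008 mol
n(EDTA) = 0.01008 mol (1:1 stoichiometry)
V(EDTA) = 0.01008 mol / 0.4348 mol/L = 0.02319 L = 23.19 mL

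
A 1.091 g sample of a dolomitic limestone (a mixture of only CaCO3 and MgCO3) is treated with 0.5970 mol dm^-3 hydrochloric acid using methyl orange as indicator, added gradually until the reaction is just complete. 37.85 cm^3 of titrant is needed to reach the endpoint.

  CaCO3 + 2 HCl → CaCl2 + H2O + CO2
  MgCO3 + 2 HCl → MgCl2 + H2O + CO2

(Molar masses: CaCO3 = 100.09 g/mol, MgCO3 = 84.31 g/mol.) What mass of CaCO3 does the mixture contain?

n(HCl) = 0.03785 × 0.5970 = 0.02260 mol
Let x = n(CaCO3), y = n(MgCO3).
Titrant: 2x + 2y = 0.02260;  mass: 100.09x + 84.31y = 1.091
Solving, x = 8.774 × 10^-3 mol, y = 2.525 × 10^-3 mol
mass of CaCO3 = 8.774 × 10^-3 × 100.09 = 0.8781 g

0.8781 g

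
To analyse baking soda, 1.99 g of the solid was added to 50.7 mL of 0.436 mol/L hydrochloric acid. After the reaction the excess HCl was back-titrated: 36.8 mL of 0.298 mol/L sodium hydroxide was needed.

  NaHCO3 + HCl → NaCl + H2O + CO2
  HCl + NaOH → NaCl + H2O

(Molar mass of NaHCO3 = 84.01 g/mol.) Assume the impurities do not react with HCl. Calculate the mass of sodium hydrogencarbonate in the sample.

n(HCl) added = 0.0507 × 0.436 = 0.0221 mol
n(NaOH) used in back-titration = 0.0368 × 0.298 = 0.0110 mol
n(HCl) left over = 0.0110 mol (1:1 ratio)
n(HCl) consumed by analyte = 0.0221 − 0.0110 = 0.0111 mol
n(NaHCO3) = 0.0111 mol (1:1 ratio)
mass of NaHCO3 = 0.0111 × 84.01 = 0.936 g

0.936 g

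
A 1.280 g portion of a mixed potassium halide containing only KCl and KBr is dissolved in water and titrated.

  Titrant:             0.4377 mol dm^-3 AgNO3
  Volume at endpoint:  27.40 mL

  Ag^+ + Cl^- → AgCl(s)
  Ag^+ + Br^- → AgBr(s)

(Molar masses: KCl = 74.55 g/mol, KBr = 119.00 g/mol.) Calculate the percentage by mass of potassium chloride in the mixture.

n(AgNO3) = 0.02740 × 0.4377 = 0.01199 mol
Let x = n(KCl), y = n(KBr).
Titrant: 1x + 1y = 0.01199;  mass: 74.55x + 119.00y = 1.280
Solving, x = 3.311 × 10^-3 mol, y = 8.682 × 10^-3 mol
mass of KCl = 3.311 × 10^-3 × 74.55 = 0.2468 g
% KCl = 0.2468 / 1.280 × 100 = 19.28 %

19.28 %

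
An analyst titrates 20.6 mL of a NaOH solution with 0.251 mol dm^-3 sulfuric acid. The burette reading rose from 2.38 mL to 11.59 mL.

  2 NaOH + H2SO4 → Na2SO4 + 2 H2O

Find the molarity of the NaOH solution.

0.224 mol/L

n(H2SO4) = 0.00921 L × 0.251 mol/L = 2.31 × 10^-3 mol
From the 2:1 mole ratio, n(NaOH) = 2/1 × 2.31 × 10^-3 = 4.62 × 10^-3 mol
[NaOH] = 4.62 × 10^-3 mol / 0.0206 L = 0.224 mol/L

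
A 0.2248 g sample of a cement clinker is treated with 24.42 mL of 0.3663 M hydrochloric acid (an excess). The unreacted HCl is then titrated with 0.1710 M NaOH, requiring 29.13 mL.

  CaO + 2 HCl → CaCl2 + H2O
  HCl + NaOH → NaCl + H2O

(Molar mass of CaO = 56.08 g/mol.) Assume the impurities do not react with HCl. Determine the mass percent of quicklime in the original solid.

n(HCl) added = 0.02442 × 0.3663 = 8.945 × 10^-3 mol
n(NaOH) used in back-titration = 0.02913 × 0.1710 = 4.981 × 10^-3 mol
n(HCl) left over = 4.981 × 10^-3 mol (1:1 ratio)
n(HCl) consumed by analyte = 8.945 × 10^-3 − 4.981 × 10^-3 = 3.964 × 10^-3 mol
From the 1:2 ratio, n(CaO) = 1/2 × 3.964 × 10^-3 = 1.982 × 10^-3 mol
mass of CaO = 1.982 × 10^-3 × 56.08 = 0.1111 g
% CaO = 0.1111 / 0.2248 × 100 = 49.44 %

49.44 %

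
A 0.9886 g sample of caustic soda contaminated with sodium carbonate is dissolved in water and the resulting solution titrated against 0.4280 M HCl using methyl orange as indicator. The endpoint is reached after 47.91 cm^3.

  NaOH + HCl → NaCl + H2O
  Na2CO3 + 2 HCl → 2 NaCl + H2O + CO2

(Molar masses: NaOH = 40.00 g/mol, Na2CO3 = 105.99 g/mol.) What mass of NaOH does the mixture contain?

n(HCl) = 0.04791 × 0.4280 = 0.02051 mol
Let x = n(NaOH), y = n(Na2CO3).
Titrant: 1x + 2y = 0.02051;  mass: 40.00x + 105.99y = 0.9886
Solving, x = 7.548 × 10^-3 mol, y = 6.479 × 10^-3 mol
mass of NaOH = 7.548 × 10^-3 × 40.00 = 0.3019 g

0.3019 g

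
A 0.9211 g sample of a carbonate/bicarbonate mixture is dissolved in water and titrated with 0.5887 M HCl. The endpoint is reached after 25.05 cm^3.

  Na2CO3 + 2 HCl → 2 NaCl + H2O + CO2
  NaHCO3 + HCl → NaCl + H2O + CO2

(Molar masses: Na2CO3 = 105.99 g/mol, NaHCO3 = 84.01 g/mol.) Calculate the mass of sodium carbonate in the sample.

0.5430 g

n(HCl) = 0.02505 × 0.5887 = 0.01475 mol
Let x = n(Na2CO3), y = n(NaHCO3).
Titrant: 2x + 1y = 0.01475;  mass: 105.99x + 84.01y = 0.9211
Solving, x = 5.123 × 10^-3 mol, y = 4.501 × 10^-3 mol
mass of Na2CO3 = 5.123 × 10^-3 × 105.99 = 0.5430 g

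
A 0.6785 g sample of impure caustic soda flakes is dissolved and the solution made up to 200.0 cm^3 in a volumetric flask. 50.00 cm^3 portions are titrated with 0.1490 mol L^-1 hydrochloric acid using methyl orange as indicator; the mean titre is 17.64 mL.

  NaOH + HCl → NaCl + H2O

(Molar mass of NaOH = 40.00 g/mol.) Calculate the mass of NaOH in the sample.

0.4205 g

n(HCl) per titration = 0.01764 × 0.1490 = 2.628 × 10^-3 mol
n(NaOH) in each aliquot = 2.628 × 10^-3 mol (1:1 ratio)
n(NaOH) in the whole flask = 2.628 × 10^-3 × 200.0/50.00 = 0.01051 mol
mass of NaOH = 0.01051 × 40.00 = 0.4205 g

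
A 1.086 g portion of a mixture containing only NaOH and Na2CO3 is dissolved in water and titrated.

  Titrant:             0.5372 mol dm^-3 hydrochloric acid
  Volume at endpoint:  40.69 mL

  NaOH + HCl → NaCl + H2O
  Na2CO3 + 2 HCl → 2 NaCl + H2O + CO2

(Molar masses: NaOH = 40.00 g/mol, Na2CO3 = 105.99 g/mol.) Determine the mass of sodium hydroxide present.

n(HCl) = 0.04069 × 0.5372 = 0.02186 mol
Let x = n(NaOH), y = n(Na2CO3).
Titrant: 1x + 2y = 0.02186;  mass: 40.00x + 105.99y = 1.086
Solving, x = 5.571 × 10^-3 mol, y = 8.144 × 10^-3 mol
mass of NaOH = 5.571 × 10^-3 × 40.00 = 0.2229 g

0.2229 g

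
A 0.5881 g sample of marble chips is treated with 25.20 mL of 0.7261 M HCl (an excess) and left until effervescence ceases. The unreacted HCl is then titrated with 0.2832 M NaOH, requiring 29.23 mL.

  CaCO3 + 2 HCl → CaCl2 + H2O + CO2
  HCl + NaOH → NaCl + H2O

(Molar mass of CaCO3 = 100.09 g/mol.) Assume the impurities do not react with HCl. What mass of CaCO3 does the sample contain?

n(HCl) added = 0.02520 × 0.7261 = 0.01830 mol
n(NaOH) used in back-titration = 0.02923 × 0.2832 = 8.278 × 10^-3 mol
n(HCl) left over = 8.278 × 10^-3 mol (1:1 ratio)
n(HCl) consumed by analyte = 0.01830 − 8.278 × 10^-3 = 0.01002 mol
From the 1:2 ratio, n(CaCO3) = 1/2 × 0.01002 = 5.010 × 10^-3 mol
mass of CaCO3 = 5.010 × 10^-3 × 100.09 = 0.5014 g

0.5014 g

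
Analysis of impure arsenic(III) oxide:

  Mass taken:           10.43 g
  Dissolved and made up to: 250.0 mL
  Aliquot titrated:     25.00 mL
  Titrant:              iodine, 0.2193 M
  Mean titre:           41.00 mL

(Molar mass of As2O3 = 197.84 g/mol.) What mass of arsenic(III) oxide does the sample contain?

8.894 g

As2O3 + 2 I2 + 2 H2O → As2O5 + 4 HI
n(I2) per titration = 0.04100 × 0.2193 = 8.991 × 10^-3 mol
From the 1:2 ratio, n(As2O3) in each aliquot = 1/2 × 8.991 × 10^-3 = 4.496 × 10^-3 mol
n(As2O3) in the whole flask = 4.496 × 10^-3 × 250.0/25.00 = 0.04496 mol
mass of As2O3 = 0.04496 × 197.84 = 8.894 g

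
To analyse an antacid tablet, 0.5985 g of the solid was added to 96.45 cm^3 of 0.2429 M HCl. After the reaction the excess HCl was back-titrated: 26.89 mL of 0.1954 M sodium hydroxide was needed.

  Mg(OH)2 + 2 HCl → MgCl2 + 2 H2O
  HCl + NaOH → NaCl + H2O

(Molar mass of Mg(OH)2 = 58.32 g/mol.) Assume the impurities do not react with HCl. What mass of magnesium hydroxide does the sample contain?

0.5299 g

n(HCl) added = 0.09645 × 0.2429 = 0.02343 mol
n(NaOH) used in back-titration = 0.02689 × 0.1954 = 5.254 × 10^-3 mol
n(HCl) left over = 5.254 × 10^-3 mol (1:1 ratio)
n(HCl) consumed by analyte = 0.02343 − 5.254 × 10^-3 = 0.01817 mol
From the 1:2 ratio, n(Mg(OH)2) = 1/2 × 0.01817 = 9.087 × 10^-3 mol
mass of Mg(OH)2 = 9.087 × 10^-3 × 58.32 = 0.5299 g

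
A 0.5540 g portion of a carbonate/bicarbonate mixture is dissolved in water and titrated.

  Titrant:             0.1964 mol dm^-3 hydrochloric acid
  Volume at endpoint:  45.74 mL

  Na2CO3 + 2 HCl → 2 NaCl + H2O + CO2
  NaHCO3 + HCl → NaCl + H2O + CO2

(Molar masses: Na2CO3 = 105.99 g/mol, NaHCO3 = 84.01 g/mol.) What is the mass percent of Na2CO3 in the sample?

61.90 %

n(HCl) = 0.04574 × 0.1964 = 8.983 × 10^-3 mol
Let x = n(Na2CO3), y = n(NaHCO3).
Titrant: 2x + 1y = 8.983 × 10^-3;  mass: 105.99x + 84.01y = 0.5540
Solving, x = 3.235 × 10^-3 mol, y = 2.513 × 10^-3 mol
mass of Na2CO3 = 3.235 × 10^-3 × 105.99 = 0.3429 g
% Na2CO3 = 0.3429 / 0.5540 × 100 = 61.90 %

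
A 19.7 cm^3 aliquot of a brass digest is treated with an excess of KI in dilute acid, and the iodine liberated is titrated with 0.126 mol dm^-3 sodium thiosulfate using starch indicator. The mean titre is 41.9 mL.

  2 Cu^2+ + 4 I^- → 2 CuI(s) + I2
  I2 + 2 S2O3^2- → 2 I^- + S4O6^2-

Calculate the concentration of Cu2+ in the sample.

0.268 mol/L

n(S2O3^2-) = 0.0419 × 0.126 = 5.28 × 10^-3 mol
n(I2) = n(S2O3^2-)/2 = 2.64 × 10^-3 mol
From the 2:1 ratio, n(Cu2+) in the aliquot = 2/1 × 2.64 × 10^-3 = 5.28 × 10^-3 mol
[Cu2+] = 5.28 × 10^-3 / 0.0197 = 0.268 mol/L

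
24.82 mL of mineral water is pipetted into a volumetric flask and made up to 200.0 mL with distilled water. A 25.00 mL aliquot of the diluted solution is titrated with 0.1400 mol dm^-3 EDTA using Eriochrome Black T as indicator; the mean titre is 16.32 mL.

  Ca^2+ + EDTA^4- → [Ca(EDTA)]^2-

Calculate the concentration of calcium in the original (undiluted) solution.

0.7364 mol/L

n(EDTA) = 0.01632 × 0.1400 = 2.285 × 10^-3 mol
n(Ca2+) in the aliquot = 2.285 × 10^-3 mol (1:1 ratio)
[Ca2+]_dilute = 2.285 × 10^-3 / 0.02500 = 0.09139 mol/L
Dilution factor = 200.0 / 24.82 = 8.058
[Ca2+]_stock = 0.09139 × 8.058 = 0.7364 mol/L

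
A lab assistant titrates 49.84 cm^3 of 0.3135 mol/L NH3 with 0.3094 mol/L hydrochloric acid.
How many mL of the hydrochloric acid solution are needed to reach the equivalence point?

50.50 mL

NH3 + HCl → NH4Cl
n(NH3) = 0.04984 L × 0.3135 mol/L = 0.01562 mol
n(HCl) = 0.01562 mol (1:1 stoichiometry)
V(HCl) = 0.01562 mol / 0.3094 mol/L = 0.05050 L = 50.50 mL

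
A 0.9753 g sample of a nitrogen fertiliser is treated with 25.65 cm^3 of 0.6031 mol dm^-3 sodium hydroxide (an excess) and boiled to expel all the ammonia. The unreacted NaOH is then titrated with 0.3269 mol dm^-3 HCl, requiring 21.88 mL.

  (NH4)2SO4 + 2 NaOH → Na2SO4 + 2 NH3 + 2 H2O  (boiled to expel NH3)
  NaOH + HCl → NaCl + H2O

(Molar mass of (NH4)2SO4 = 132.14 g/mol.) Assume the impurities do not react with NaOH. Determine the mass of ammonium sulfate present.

n(NaOH) added = 0.02565 × 0.6031 = 0.01547 mol
n(HCl) used in back-titration = 0.02188 × 0.3269 = 7.153 × 10^-3 mol
n(NaOH) left over = 7.153 × 10^-3 mol (1:1 ratio)
n(NaOH) consumed by analyte = 0.01547 − 7.153 × 10^-3 = 8.317 × 10^-3 mol
From the 1:2 ratio, n((NH4)2SO4) = 1/2 × 8.317 × 10^-3 = 4.158 × 10^-3 mol
mass of (NH4)2SO4 = 4.158 × 10^-3 × 132.14 = 0.5495 g

0.5495 g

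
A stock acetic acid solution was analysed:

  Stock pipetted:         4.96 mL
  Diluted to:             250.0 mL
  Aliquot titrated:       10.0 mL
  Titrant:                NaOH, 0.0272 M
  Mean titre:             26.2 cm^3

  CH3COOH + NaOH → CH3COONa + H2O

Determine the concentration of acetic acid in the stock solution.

n(NaOH) = 0.0262 × 0.0272 = 7.13 × 10^-4 mol
n(CH3COOH) in the aliquot = 7.13 × 10^-4 mol (1:1 ratio)
[CH3COOH]_dilute = 7.13 × 10^-4 / 0.0100 = 0.0713 mol/L
Dilution factor = 250.0 / 4.96 = 50.40
[CH3COOH]_stock = 0.0713 × 50.40 = 3.59 mol/L

3.59 M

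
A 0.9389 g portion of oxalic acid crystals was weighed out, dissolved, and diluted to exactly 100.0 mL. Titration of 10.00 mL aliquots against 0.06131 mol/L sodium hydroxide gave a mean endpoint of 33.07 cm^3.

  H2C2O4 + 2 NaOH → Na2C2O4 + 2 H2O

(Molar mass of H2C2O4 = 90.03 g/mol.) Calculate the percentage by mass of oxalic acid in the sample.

97.21 %

n(NaOH) per titration = 0.03307 × 0.06131 = 2.028 × 10^-3 mol
From the 1:2 ratio, n(H2C2O4) in each aliquot = 1/2 × 2.028 × 10^-3 = 1.014 × 10^-3 mol
n(H2C2O4) in the whole flask = 1.014 × 10^-3 × 100.0/10.00 = 0.01014 mol
mass of H2C2O4 = 0.01014 × 90.03 = 0.9127 g
% H2C2O4 = 0.9127 / 0.9389 × 100 = 97.21 %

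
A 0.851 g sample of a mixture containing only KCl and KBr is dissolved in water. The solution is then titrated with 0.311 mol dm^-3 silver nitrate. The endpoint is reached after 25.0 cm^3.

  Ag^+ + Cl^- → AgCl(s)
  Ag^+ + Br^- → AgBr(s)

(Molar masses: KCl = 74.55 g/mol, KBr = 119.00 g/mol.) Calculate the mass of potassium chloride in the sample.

0.124 g

n(AgNO3) = 0.0250 × 0.311 = 7.78 × 10^-3 mol
Let x = n(KCl), y = n(KBr).
Titrant: 1x + 1y = 7.78 × 10^-3;  mass: 74.55x + 119.00y = 0.851
Solving, x = 1.67 × 10^-3 mol, y = 6.11 × 10^-3 mol
mass of KCl = 1.67 × 10^-3 × 74.55 = 0.124 g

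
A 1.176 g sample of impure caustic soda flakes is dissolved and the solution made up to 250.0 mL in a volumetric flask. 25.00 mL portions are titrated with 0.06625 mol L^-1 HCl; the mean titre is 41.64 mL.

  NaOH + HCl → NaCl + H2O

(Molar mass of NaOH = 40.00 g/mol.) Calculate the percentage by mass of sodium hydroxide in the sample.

n(HCl) per titration = 0.04164 × 0.06625 = 2.759 × 10^-3 mol
n(NaOH) in each aliquot = 2.759 × 10^-3 mol (1:1 ratio)
n(NaOH) in the whole flask = 2.759 × 10^-3 × 250.0/25.00 = 0.02759 mol
mass of NaOH = 0.02759 × 40.00 = 1.103 g
% NaOH = 1.103 / 1.176 × 100 = 93.83 %

93.83 %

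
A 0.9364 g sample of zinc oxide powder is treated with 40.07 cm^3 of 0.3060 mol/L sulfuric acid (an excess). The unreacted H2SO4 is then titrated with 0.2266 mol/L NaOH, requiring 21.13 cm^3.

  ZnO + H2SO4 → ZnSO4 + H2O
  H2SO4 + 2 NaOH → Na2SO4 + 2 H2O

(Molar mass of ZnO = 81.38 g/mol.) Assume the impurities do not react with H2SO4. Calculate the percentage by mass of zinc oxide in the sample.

85.75 %

n(H2SO4) added = 0.04007 × 0.3060 = 0.01226 mol
n(NaOH) used in back-titration = 0.02113 × 0.2266 = 4.788 × 10^-3 mol
From the 1:2 ratio, n(H2SO4) left over = 1/2 × 4.788 × 10^-3 = 2.394 × 10^-3 mol
n(H2SO4) consumed by analyte = 0.01226 − 2.394 × 10^-3 = 9.867 × 10^-3 mol
n(ZnO) = 9.867 × 10^-3 mol (1:1 ratio)
mass of ZnO = 9.867 × 10^-3 × 81.38 = 0.8030 g
% ZnO = 0.8030 / 0.9364 × 100 = 85.75 %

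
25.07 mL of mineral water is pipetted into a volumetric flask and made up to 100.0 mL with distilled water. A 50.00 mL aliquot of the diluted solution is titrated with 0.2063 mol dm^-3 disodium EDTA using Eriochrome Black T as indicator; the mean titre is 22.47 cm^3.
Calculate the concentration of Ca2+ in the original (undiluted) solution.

Ca^2+ + EDTA^4- → [Ca(EDTA)]^2-
n(EDTA) = 0.02247 × 0.2063 = 4.636 × 10^-3 mol
n(Ca2+) in the aliquot = 4.636 × 10^-3 mol (1:1 ratio)
[Ca2+]_dilute = 4.636 × 10^-3 / 0.05000 = 0.09271 mol/L
Dilution factor = 100.0 / 25.07 = 3.989
[Ca2+]_stock = 0.09271 × 3.989 = 0.3698 mol/L

0.3698 mol/L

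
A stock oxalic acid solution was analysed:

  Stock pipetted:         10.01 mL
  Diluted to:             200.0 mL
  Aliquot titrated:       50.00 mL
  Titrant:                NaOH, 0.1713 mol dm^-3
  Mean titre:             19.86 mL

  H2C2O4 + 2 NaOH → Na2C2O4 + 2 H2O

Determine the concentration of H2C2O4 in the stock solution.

0.6797 mol/L

n(NaOH) = 0.01986 × 0.1713 = 3.402 × 10^-3 mol
From the 1:2 ratio, n(H2C2O4) in the aliquot = 1/2 × 3.402 × 10^-3 = 1.701 × 10^-3 mol
[H2C2O4]_dilute = 1.701 × 10^-3 / 0.05000 = 0.03402 mol/L
Dilution factor = 200.0 / 10.01 = 19.98
[H2C2O4]_stock = 0.03402 × 19.98 = 0.6797 mol/L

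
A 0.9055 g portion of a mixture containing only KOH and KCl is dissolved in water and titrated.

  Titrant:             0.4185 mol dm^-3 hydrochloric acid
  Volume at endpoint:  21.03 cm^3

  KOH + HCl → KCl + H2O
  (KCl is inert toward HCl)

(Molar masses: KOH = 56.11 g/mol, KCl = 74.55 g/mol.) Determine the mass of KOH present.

0.4938 g

n(HCl) = 0.02103 × 0.4185 = 8.801 × 10^-3 mol
Let x = n(KOH), y = n(KCl).
Titrant: 1x = 8.801 × 10^-3;  mass: 56.11x + 74.55y = 0.9055
Solving, x = 8.801 × 10^-3 mol, y = 5.522 × 10^-3 mol
mass of KOH = 8.801 × 10^-3 × 56.11 = 0.4938 g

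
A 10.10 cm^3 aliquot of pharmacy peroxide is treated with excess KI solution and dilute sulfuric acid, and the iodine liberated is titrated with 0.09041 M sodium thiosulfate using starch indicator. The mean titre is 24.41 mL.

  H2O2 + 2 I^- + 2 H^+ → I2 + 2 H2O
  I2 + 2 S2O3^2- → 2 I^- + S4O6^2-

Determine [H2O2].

0.1093 M

n(S2O3^2-) = 0.02441 × 0.09041 = 2.207 × 10^-3 mol
n(I2) = n(S2O3^2-)/2 = 1.103 × 10^-3 mol
n(H2O2) in the aliquot = 1.103 × 10^-3 mol (1:1 ratio)
[H2O2] = 1.103 × 10^-3 / 0.01010 = 0.1093 mol/L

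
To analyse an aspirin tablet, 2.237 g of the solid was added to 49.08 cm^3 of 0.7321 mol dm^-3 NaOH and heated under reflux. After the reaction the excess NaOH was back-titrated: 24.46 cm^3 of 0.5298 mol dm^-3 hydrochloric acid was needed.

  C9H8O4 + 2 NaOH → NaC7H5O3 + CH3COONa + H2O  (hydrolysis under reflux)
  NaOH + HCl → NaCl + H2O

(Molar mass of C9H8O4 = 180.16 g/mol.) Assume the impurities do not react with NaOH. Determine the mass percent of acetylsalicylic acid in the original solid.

n(NaOH) added = 0.04908 × 0.7321 = 0.03593 mol
n(HCl) used in back-titration = 0.02446 × 0.5298 = 0.01296 mol
n(NaOH) left over = 0.01296 mol (1:1 ratio)
n(NaOH) consumed by analyte = 0.03593 − 0.01296 = 0.02297 mol
From the 1:2 ratio, n(C9H8O4) = 1/2 × 0.02297 = 0.01149 mol
mass of C9H8O4 = 0.01149 × 180.16 = 2.069 g
% C9H8O4 = 2.069 / 2.237 × 100 = 92.51 %

92.51 %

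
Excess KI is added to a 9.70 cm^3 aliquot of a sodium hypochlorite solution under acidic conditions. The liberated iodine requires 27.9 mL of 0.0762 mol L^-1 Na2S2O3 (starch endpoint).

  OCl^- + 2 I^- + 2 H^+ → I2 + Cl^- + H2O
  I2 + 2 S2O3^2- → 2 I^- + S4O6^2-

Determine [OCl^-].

0.110 mol/L

n(S2O3^2-) = 0.0279 × 0.0762 = 2.13 × 10^-3 mol
n(I2) = n(S2O3^2-)/2 = 1.06 × 10^-3 mol
n(OCl^-) in the aliquot = 1.06 × 10^-3 mol (1:1 ratio)
[OCl^-] = 1.06 × 10^-3 / 0.00970 = 0.110 mol/L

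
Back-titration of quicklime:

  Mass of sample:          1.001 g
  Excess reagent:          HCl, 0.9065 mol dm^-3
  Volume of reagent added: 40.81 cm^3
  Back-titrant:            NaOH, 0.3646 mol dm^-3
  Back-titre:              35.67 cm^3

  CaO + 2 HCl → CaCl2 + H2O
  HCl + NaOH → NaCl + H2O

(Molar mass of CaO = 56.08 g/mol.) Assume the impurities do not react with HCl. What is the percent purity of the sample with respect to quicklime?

67.20 %

n(HCl) added = 0.04081 × 0.9065 = 0.03699 mol
n(NaOH) used in back-titration = 0.03567 × 0.3646 = 0.01301 mol
n(HCl) left over = 0.01301 mol (1:1 ratio)
n(HCl) consumed by analyte = 0.03699 − 0.01301 = 0.02399 mol
From the 1:2 ratio, n(CaO) = 1/2 × 0.02399 = 0.01199 mol
mass of CaO = 0.01199 × 56.08 = 0.6727 g
% CaO = 0.6727 / 1.001 × 100 = 67.20 %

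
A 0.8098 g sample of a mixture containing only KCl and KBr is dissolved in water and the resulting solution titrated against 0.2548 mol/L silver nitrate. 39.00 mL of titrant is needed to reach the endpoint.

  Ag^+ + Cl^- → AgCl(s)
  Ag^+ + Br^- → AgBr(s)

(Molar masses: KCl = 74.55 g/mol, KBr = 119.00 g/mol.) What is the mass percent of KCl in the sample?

n(AgNO3) = 0.03900 × 0.2548 = 9.937 × 10^-3 mol
Let x = n(KCl), y = n(KBr).
Titrant: 1x + 1y = 9.937 × 10^-3;  mass: 74.55x + 119.00y = 0.8098
Solving, x = 8.385 × 10^-3 mol, y = 1.552 × 10^-3 mol
mass of KCl = 8.385 × 10^-3 × 74.55 = 0.6251 g
% KCl = 0.6251 / 0.8098 × 100 = 77.19 %

77.19 %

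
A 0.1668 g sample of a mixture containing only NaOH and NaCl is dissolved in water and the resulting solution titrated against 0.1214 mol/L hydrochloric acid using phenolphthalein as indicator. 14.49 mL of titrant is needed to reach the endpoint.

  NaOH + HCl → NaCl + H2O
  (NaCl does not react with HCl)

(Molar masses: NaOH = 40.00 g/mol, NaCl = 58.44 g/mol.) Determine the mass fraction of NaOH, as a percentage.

n(HCl) = 0.01449 × 0.1214 = 1.759 × 10^-3 mol
Let x = n(NaOH), y = n(NaCl).
Titrant: 1x = 1.759 × 10^-3;  mass: 40.00x + 58.44y = 0.1668
Solving, x = 1.759 × 10^-3 mol, y = 1.650 × 10^-3 mol
mass of NaOH = 1.759 × 10^-3 × 40.00 = 0.07036 g
% NaOH = 0.07036 / 0.1668 × 100 = 42.18 %

42.18 %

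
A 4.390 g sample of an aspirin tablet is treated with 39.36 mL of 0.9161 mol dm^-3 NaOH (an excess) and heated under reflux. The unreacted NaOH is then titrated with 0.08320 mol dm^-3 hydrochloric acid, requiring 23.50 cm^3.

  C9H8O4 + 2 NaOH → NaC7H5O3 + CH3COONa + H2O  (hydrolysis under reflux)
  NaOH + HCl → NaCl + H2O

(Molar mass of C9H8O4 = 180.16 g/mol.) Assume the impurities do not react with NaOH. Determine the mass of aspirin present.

n(NaOH) added = 0.03936 × 0.9161 = 0.03606 mol
n(HCl) used in back-titration = 0.02350 × 0.08320 = 1.955 × 10^-3 mol
n(NaOH) left over = 1.955 × 10^-3 mol (1:1 ratio)
n(NaOH) consumed by analyte = 0.03606 − 1.955 × 10^-3 = 0.03410 mol
From the 1:2 ratio, n(C9H8O4) = 1/2 × 0.03410 = 0.01705 mol
mass of C9H8O4 = 0.01705 × 180.16 = 3.072 g

3.072 g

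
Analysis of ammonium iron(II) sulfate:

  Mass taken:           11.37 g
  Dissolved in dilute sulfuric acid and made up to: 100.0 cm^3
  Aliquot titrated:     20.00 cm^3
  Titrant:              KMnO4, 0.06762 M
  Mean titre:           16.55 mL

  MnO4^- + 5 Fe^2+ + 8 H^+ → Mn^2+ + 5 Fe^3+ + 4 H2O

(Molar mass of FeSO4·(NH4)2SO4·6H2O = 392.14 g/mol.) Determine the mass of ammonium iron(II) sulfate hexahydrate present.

10.97 g

n(KMnO4) per titration = 0.01655 × 0.06762 = 1.119 × 10^-3 mol
From the 5:1 ratio, n(FeSO4·(NH4)2SO4·6H2O) in each aliquot = 5/1 × 1.119 × 10^-3 = 5.596 × 10^-3 mol
n(FeSO4·(NH4)2SO4·6H2O) in the whole flask = 5.596 × 10^-3 × 100.0/20.00 = 0.02798 mol
mass of FeSO4·(NH4)2SO4·6H2O = 0.02798 × 392.14 = 10.97 g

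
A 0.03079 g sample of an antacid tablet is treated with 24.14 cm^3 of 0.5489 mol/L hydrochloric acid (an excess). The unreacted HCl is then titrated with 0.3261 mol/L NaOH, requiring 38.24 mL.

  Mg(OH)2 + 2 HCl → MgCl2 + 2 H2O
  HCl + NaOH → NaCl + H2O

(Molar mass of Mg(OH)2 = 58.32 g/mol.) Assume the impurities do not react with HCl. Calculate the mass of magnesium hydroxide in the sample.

0.02276 g

n(HCl) added = 0.02414 × 0.5489 = 0.01325 mol
n(NaOH) used in back-titration = 0.03824 × 0.3261 = 0.01247 mol
n(HCl) left over = 0.01247 mol (1:1 ratio)
n(HCl) consumed by analyte = 0.01325 − 0.01247 = 7.804 × 10^-4 mol
From the 1:2 ratio, n(Mg(OH)2) = 1/2 × 7.804 × 10^-4 = 3.902 × 10^-4 mol
mass of Mg(OH)2 = 3.902 × 10^-4 × 58.32 = 0.02276 g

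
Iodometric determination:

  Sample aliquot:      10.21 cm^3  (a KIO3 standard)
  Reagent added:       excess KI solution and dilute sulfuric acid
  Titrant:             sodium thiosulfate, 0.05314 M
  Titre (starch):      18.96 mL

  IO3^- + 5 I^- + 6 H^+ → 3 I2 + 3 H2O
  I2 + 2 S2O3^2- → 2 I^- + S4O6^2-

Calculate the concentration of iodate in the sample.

n(S2O3^2-) = 0.01896 × 0.05314 = 1.008 × 10^-3 mol
n(I2) = n(S2O3^2-)/2 = 5.038 × 10^-4 mol
From the 1:3 ratio, n(IO3^-) in the aliquot = 1/3 × 5.038 × 10^-4 = 1.679 × 10^-4 mol
[IO3^-] = 1.679 × 10^-4 / 0.01021 = 0.01645 mol/L

0.01645 M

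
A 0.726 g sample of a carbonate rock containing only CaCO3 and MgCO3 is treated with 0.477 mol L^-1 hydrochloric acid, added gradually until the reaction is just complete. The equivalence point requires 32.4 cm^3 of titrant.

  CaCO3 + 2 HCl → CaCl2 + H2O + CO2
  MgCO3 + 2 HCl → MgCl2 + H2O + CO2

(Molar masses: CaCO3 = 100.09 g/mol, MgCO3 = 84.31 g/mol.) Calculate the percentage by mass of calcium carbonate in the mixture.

n(HCl) = 0.0324 × 0.477 = 0.0155 mol
Let x = n(CaCO3), y = n(MgCO3).
Titrant: 2x + 2y = 0.0155;  mass: 100.09x + 84.31y = 0.726
Solving, x = 4.72 × 10^-3 mol, y = 3.01 × 10^-3 mol
mass of CaCO3 = 4.72 × 10^-3 × 100.09 = 0.473 g
% CaCO3 = 0.473 / 0.726 × 100 = 65.1 %

65.1 %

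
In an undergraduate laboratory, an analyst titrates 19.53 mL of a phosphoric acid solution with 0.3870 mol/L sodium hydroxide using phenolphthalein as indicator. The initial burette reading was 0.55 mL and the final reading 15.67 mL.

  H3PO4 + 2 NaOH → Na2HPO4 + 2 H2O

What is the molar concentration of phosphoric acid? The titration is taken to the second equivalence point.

n(NaOH) = 0.01512 L × 0.3870 mol/L = 5.851 × 10^-3 mol
From the 1:2 mole ratio, n(H3PO4) = 1/2 × 5.851 × 10^-3 = 2.926 × 10^-3 mol
[H3PO4] = 2.926 × 10^-3 mol / 0.01953 L = 0.1498 mol/L

0.1498 mol/L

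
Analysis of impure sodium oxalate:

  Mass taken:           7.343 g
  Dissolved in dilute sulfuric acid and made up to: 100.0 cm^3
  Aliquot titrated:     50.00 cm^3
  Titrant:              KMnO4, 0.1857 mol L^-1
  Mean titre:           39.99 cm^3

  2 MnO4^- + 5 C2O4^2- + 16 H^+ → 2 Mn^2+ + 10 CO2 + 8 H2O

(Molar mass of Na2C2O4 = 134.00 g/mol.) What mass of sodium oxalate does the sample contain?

4.976 g

n(KMnO4) per titration = 0.03999 × 0.1857 = 7.426 × 10^-3 mol
From the 5:2 ratio, n(Na2C2O4) in each aliquot = 5/2 × 7.426 × 10^-3 = 0.01857 mol
n(Na2C2O4) in the whole flask = 0.01857 × 100.0/50.00 = 0.03713 mol
mass of Na2C2O4 = 0.03713 × 134.00 = 4.976 g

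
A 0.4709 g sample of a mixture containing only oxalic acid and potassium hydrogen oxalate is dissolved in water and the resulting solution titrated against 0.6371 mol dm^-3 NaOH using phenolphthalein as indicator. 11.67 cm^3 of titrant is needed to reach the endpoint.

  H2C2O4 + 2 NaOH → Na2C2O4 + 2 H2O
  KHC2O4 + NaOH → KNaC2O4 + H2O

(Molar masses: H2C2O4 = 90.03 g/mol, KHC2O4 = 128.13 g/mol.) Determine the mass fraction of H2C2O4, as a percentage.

n(NaOH) = 0.01167 × 0.6371 = 7.435 × 10^-3 mol
Let x = n(H2C2O4), y = n(KHC2O4).
Titrant: 2x + 1y = 7.435 × 10^-3;  mass: 90.03x + 128.13y = 0.4709
Solving, x = 2.898 × 10^-3 mol, y = 1.639 × 10^-3 mol
mass of H2C2O4 = 2.898 × 10^-3 × 90.03 = 0.2609 g
% H2C2O4 = 0.2609 / 0.4709 × 100 = 55.41 %

55.41 %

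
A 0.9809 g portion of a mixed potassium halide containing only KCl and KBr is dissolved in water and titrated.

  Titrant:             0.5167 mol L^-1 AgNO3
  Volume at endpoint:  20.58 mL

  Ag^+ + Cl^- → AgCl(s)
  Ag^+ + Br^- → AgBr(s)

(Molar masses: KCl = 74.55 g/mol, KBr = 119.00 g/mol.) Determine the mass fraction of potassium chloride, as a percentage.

n(AgNO3) = 0.02058 × 0.5167 = 0.01063 mol
Let x = n(KCl), y = n(KBr).
Titrant: 1x + 1y = 0.01063;  mass: 74.55x + 119.00y = 0.9809
Solving, x = 6.401 × 10^-3 mol, y = 4.233 × 10^-3 mol
mass of KCl = 6.401 × 10^-3 × 74.55 = 0.4772 g
% KCl = 0.4772 / 0.9809 × 100 = 48.65 %

48.65 %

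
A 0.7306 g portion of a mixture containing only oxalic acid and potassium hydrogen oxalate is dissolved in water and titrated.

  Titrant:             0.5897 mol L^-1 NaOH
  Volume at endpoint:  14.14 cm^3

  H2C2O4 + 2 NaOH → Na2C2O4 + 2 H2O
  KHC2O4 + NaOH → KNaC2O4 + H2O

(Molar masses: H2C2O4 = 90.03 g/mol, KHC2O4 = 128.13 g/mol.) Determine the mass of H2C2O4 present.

0.1829 g

n(NaOH) = 0.01414 × 0.5897 = 8.338 × 10^-3 mol
Let x = n(H2C2O4), y = n(KHC2O4).
Titrant: 2x + 1y = 8.338 × 10^-3;  mass: 90.03x + 128.13y = 0.7306
Solving, x = 2.032 × 10^-3 mol, y = 4.274 × 10^-3 mol
mass of H2C2O4 = 2.032 × 10^-3 × 90.03 = 0.1829 g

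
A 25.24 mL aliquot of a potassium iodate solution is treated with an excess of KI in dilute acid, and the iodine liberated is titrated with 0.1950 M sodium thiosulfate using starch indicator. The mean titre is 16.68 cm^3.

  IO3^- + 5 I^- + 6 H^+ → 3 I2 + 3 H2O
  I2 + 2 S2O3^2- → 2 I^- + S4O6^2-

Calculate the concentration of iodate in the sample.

n(S2O3^2-) = 0.01668 × 0.1950 = 3.253 × 10^-3 mol
n(I2) = n(S2O3^2-)/2 = 1.626 × 10^-3 mol
From the 1:3 ratio, n(IO3^-) in the aliquot = 1/3 × 1.626 × 10^-3 = 5.421 × 10^-4 mol
[IO3^-] = 5.421 × 10^-4 / 0.02524 = 0.02148 mol/L

0.02148 M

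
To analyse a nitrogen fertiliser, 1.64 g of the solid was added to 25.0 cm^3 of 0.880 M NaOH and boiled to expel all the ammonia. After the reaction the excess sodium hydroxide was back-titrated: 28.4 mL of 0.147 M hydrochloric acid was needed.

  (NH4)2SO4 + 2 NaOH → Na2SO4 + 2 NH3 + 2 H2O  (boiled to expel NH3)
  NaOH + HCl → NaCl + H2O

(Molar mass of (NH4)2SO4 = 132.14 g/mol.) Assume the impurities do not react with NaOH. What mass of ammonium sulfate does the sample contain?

1.18 g

n(NaOH) added = 0.0250 × 0.880 = 0.0220 mol
n(HCl) used in back-titration = 0.0284 × 0.147 = 4.17 × 10^-3 mol
n(NaOH) left over = 4.17 × 10^-3 mol (1:1 ratio)
n(NaOH) consumed by analyte = 0.0220 − 4.17 × 10^-3 = 0.0178 mol
From the 1:2 ratio, n((NH4)2SO4) = 1/2 × 0.0178 = 8.91 × 10^-3 mol
mass of (NH4)2SO4 = 8.91 × 10^-3 × 132.14 = 1.18 g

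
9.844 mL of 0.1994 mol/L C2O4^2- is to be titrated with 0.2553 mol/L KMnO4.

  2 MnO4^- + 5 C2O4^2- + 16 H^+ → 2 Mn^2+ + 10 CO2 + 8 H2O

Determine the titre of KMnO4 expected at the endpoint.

3.075 mL

n(C2O4^2-) = 0.009844 L × 0.1994 mol/L = 1.963 × 10^-3 mol
From the 2:5 stoichiometry, n(KMnO4) = 2/5 × 1.963 × 10^-3 = 7.852 × 10^-4 mol
V(KMnO4) = 7.852 × 10^-4 mol / 0.2553 mol/L = 0.003075 L = 3.075 mL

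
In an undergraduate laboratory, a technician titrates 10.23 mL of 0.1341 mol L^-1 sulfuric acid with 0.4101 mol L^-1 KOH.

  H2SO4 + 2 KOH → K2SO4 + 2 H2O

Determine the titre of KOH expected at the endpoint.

6.690 mL

n(H2SO4) = 0.01023 L × 0.1341 mol/L = 1.372 × 10^-3 mol
From the 2:1 stoichiometry, n(KOH) = 2/1 × 1.372 × 10^-3 = 2.744 × 10^-3 mol
V(KOH) = 2.744 × 10^-3 mol / 0.4101 mol/L = 0.006690 L = 6.690 mL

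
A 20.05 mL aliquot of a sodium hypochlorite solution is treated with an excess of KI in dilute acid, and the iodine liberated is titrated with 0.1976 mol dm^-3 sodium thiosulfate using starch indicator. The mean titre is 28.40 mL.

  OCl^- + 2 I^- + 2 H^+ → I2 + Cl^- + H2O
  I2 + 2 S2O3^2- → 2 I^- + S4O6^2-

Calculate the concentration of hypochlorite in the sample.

n(S2O3^2-) = 0.02840 × 0.1976 = 5.612 × 10^-3 mol
n(I2) = n(S2O3^2-)/2 = 2.806 × 10^-3 mol
n(OCl^-) in the aliquot = 2.806 × 10^-3 mol (1:1 ratio)
[OCl^-] = 2.806 × 10^-3 / 0.02005 = 0.1399 mol/L

0.1399 mol/L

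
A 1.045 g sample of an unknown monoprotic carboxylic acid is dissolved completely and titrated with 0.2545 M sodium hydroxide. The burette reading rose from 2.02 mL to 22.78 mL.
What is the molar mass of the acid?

n(NaOH) = 0.02076 L × 0.2545 mol/L = 5.283 × 10^-3 mol
n(HA) = 5.283 × 10^-3 mol (1:1 ratio)
M = m / n = 1.045 g / 5.283 × 10^-3 mol = 197.8 g/mol

197.8 g/mol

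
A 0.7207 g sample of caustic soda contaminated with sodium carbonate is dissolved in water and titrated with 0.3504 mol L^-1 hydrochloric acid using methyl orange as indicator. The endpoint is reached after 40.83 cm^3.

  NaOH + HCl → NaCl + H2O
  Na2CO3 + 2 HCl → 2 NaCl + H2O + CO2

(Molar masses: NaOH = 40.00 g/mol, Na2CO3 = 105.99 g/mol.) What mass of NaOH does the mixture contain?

0.1154 g

n(HCl) = 0.04083 × 0.3504 = 0.01431 mol
Let x = n(NaOH), y = n(Na2CO3).
Titrant: 1x + 2y = 0.01431;  mass: 40.00x + 105.99y = 0.7207
Solving, x = 2.885 × 10^-3 mol, y = 5.711 × 10^-3 mol
mass of NaOH = 2.885 × 10^-3 × 40.00 = 0.1154 g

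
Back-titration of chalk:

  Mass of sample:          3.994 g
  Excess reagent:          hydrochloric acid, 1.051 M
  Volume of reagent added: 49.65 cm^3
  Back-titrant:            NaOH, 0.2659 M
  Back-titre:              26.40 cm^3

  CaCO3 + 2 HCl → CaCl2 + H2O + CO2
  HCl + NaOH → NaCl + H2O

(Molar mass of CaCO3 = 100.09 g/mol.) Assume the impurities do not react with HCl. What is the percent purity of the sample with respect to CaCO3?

56.59 %

n(HCl) added = 0.04965 × 1.051 = 0.05218 mol
n(NaOH) used in back-titration = 0.02640 × 0.2659 = 7.020 × 10^-3 mol
n(HCl) left over = 7.020 × 10^-3 mol (1:1 ratio)
n(HCl) consumed by analyte = 0.05218 − 7.020 × 10^-3 = 0.04516 mol
From the 1:2 ratio, n(CaCO3) = 1/2 × 0.04516 = 0.02258 mol
mass of CaCO3 = 0.02258 × 100.09 = 2.260 g
% CaCO3 = 2.260 / 3.994 × 100 = 56.59 %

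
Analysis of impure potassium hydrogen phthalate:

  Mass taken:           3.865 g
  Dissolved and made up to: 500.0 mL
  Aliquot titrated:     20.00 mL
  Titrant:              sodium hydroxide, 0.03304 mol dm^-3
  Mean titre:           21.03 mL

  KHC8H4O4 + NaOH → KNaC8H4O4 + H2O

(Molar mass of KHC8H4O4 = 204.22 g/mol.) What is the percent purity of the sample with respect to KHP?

91.78 %

n(NaOH) per titration = 0.02103 × 0.03304 = 6.948 × 10^-4 mol
n(KHC8H4O4) in each aliquot = 6.948 × 10^-4 mol (1:1 ratio)
n(KHC8H4O4) in the whole flask = 6.948 × 10^-4 × 500.0/20.00 = 0.01737 mol
mass of KHC8H4O4 = 0.01737 × 204.22 = 3.547 g
% KHC8H4O4 = 3.547 / 3.865 × 100 = 91.78 %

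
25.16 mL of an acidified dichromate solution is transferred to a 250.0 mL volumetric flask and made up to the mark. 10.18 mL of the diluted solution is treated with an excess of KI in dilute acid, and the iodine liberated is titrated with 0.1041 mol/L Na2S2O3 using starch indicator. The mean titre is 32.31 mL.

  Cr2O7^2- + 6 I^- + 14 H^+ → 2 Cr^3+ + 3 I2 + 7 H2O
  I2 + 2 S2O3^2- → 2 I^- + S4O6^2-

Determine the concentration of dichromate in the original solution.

n(S2O3^2-) = 0.03231 × 0.1041 = 3.363 × 10^-3 mol
n(I2) = n(S2O3^2-)/2 = 1.682 × 10^-3 mol
From the 1:3 ratio, n(Cr2O7^2-) in the aliquot = 1/3 × 1.682 × 10^-3 = 5.606 × 10^-4 mol
[Cr2O7^2-]_dilute = 5.606 × 10^-4 / 0.01018 = 0.05507 mol/L
[Cr2O7^2-]_original = 0.05507 × 250.0/25.16 = 0.5472 mol/L

0.5472 mol/L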